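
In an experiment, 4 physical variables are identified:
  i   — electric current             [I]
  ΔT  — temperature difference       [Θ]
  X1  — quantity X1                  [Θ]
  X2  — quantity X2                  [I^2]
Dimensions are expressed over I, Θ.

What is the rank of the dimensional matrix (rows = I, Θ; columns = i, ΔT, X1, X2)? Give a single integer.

Exponent matrix [I,Θ] × [i,ΔT,X1,X2]:
  I: [ 1  0  0  2]
  Θ: [ 0  1  1  0]
Echelon form has 2 nonzero rows (pivots: i,ΔT)

2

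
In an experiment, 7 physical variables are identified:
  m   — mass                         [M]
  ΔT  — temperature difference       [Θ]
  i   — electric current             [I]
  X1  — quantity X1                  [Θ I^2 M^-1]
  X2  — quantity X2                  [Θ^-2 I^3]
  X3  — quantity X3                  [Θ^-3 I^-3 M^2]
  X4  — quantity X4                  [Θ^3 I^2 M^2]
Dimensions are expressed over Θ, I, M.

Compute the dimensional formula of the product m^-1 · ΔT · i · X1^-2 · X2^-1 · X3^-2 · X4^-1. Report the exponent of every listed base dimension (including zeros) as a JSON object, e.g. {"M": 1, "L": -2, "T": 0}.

Exponent matrix [Θ,I,M] × [m,ΔT,i,X1,X2,X3,X4]:
  Θ: [ 0  1  0  1 -2 -3  3]
  I: [ 0  0  1  2  3 -3  2]
  M: [ 1  0  0 -1  0  2  2]
  [Θ]: (-1)·0+(1)·1+(1)·0+(-2)·1+(-1)·-2+(-2)·-3+(-1)·3 = 4
  [I]: (-1)·0+(1)·0+(1)·1+(-2)·2+(-1)·3+(-2)·-3+(-1)·2 = -2
  [M]: (-1)·1+(1)·0+(1)·0+(-2)·-1+(-1)·0+(-2)·2+(-1)·2 = -5
⇒ Θ^4 I^-2 M^-5

{"Θ": 4, "I": -2, "M": -5}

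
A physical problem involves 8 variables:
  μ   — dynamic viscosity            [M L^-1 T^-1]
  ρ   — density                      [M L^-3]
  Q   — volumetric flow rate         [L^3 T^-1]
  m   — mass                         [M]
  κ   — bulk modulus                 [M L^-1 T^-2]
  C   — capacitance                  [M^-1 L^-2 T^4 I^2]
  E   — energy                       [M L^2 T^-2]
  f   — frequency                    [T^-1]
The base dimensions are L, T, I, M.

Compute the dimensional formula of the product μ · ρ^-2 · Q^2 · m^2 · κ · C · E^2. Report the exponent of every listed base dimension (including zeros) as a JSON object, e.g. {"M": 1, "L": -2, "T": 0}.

{"L": 12, "T": -5, "I": 2, "M": 3}

Dimensional matrix (L×T×I×M by μ×ρ×Q×m×κ×C×E×f):
  L: [-1 -3  3  0 -1 -2  2  0]
  T: [-1  0 -1  0 -2  4 -2 -1]
  I: [ 0  0  0  0  0  2  0  0]
  M: [ 1  1  0  1  1 -1  1  0]
  [L]: (1)·-1+(-2)·-3+(2)·3+(2)·0+(1)·-1+(1)·-2+(2)·2 = 12
  [T]: (1)·-1+(-2)·0+(2)·-1+(2)·0+(1)·-2+(1)·4+(2)·-2 = -5
  [I]: (1)·0+(-2)·0+(2)·0+(2)·0+(1)·0+(1)·2+(2)·0 = 2
  [M]: (1)·1+(-2)·1+(2)·0+(2)·1+(1)·1+(1)·-1+(2)·1 = 3
⇒ L^12 T^-5 I^2 M^3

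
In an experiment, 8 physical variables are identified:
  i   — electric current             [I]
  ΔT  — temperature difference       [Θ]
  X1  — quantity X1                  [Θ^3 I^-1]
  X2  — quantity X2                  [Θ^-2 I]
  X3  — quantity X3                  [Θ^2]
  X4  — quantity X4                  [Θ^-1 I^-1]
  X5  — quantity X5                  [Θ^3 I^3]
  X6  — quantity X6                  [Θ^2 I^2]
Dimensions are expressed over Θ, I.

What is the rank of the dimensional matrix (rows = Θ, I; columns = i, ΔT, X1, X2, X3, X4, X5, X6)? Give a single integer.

Dimensional matrix (Θ×I by i×ΔT×X1×X2×X3×X4×X5×X6):
  Θ: [ 0  1  3 -2  2 -1  3  2]
  I: [ 1  0 -1  1  0 -1  3  2]
RREF → pivots at {i,ΔT} ⇒ r = 2

2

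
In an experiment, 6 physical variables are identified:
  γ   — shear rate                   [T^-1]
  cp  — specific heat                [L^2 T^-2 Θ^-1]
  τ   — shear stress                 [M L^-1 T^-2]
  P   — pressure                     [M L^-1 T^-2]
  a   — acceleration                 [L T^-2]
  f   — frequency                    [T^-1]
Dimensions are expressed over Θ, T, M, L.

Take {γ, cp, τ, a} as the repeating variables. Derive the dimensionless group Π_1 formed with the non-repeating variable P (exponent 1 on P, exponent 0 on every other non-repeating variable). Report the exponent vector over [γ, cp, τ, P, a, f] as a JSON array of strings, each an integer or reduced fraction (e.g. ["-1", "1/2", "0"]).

["0", "0", "-1", "1", "0", "0"]

Dimensional matrix (Θ×T×M×L by γ×cp×τ×P×a×f):
  Θ: [ 0 -1  0  0  0  0]
  T: [-1 -2 -2 -2 -2 -1]
  M: [ 0  0  1  1  0  0]
  L: [ 0  2 -1 -1  1  0]
RREF → pivots at {γ,cp,τ,a} ⇒ r = 4
Pivot set = {γ,cp,τ,a}, free = {P,f}
RREF:
  r0: [   1    0    0    0    0    1]
  r1: [   0    1    0    0    0    0]
  r2: [   0    0    1    1    0    0]
  r3: [   0    0    0    0    1    0]
Fix exponent of P at 1, f at 0; solve each RREF row for its pivot's exponent:
  r0: exp(γ) + (0)·1 = 0 ⇒ exp(γ) = 0
  r1: exp(cp) + (0)·1 = 0 ⇒ exp(cp) = 0
  r2: exp(τ) + (1)·1 = 0 ⇒ exp(τ) = -1
  r3: exp(a) + (0)·1 = 0 ⇒ exp(a) = 0
Π_1 = τ^-1 · P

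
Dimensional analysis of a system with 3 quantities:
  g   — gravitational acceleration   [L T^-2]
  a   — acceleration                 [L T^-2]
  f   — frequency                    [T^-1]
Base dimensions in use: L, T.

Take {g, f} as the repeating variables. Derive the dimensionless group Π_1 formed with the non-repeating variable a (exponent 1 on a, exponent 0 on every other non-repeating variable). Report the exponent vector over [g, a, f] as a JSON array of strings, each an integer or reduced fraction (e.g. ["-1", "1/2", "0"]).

Write exponents as rows L,T / cols g,a,f:
  L: [ 1  1  0]
  T: [-2 -2 -1]
RREF → pivots at {g,f} ⇒ r = 2
Pivot set = {g,f}, free = {a}
RREF:
  r0: [   1    1    0]
  r1: [   0    0    1]
Fix exponent of a at 1; solve each RREF row for its pivot's exponent:
  r0: exp(g) + (1)·1 = 0 ⇒ exp(g) = -1
  r1: exp(f) + (0)·1 = 0 ⇒ exp(f) = 0
Π_1 = g^-1 · a

["-1", "1", "0"]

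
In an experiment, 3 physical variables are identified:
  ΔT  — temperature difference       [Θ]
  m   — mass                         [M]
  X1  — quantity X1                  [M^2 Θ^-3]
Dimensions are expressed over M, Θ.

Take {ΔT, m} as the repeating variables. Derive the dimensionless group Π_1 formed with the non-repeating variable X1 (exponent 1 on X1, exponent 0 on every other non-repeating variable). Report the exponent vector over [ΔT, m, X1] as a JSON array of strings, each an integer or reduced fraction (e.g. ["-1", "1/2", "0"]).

Dimensional matrix (M×Θ by ΔT×m×X1):
  M: [ 0  1  2]
  Θ: [ 1  0 -3]
Echelon form has 2 nonzero rows (pivots: ΔT,m)
Pivot set = {ΔT,m}, free = {X1}
RREF:
  r0: [   1    0   -3]
  r1: [   0    1    2]
Fix exponent of X1 at 1; solve each RREF row for its pivot's exponent:
  r0: exp(ΔT) + (-3)·1 = 0 ⇒ exp(ΔT) = 3
  r1: exp(m) + (2)·1 = 0 ⇒ exp(m) = -2
Π_1 = ΔT^3 · m^-2 · X1

["3", "-2", "1"]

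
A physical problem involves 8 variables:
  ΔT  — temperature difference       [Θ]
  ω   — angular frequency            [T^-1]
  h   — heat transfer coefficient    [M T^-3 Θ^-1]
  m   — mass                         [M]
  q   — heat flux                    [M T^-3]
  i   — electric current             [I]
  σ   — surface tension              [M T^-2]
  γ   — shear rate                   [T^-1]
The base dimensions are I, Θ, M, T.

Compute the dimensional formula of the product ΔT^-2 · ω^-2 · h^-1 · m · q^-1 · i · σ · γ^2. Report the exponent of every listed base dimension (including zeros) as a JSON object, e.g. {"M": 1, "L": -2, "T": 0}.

{"I": 1, "Θ": -1, "M": 0, "T": 4}

Exponent matrix [I,Θ,M,T] × [ΔT,ω,h,m,q,i,σ,γ]:
  I: [ 0  0  0  0  0  1  0  0]
  Θ: [ 1  0 -1  0  0  0  0  0]
  M: [ 0  0  1  1  1  0  1  0]
  T: [ 0 -1 -3  0 -3  0 -2 -1]
  [I]: (-2)·0+(-2)·0+(-1)·0+(1)·0+(-1)·0+(1)·1+(1)·0+(2)·0 = 1
  [Θ]: (-2)·1+(-2)·0+(-1)·-1+(1)·0+(-1)·0+(1)·0+(1)·0+(2)·0 = -1
  [M]: (-2)·0+(-2)·0+(-1)·1+(1)·1+(-1)·1+(1)·0+(1)·1+(2)·0 = 0
  [T]: (-2)·0+(-2)·-1+(-1)·-3+(1)·0+(-1)·-3+(1)·0+(1)·-2+(2)·-1 = 4
⇒ I Θ^-1 T^4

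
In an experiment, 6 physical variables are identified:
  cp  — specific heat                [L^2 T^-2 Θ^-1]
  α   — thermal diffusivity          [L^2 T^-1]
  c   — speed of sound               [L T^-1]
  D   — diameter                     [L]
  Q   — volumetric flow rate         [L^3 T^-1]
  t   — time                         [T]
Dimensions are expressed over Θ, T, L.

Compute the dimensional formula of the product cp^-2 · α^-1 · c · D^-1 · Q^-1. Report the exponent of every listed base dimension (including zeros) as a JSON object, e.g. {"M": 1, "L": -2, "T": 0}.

{"Θ": 2, "T": 5, "L": -9}

Write exponents as rows Θ,T,L / cols cp,α,c,D,Q,t:
  Θ: [-1  0  0  0  0  0]
  T: [-2 -1 -1  0 -1  1]
  L: [ 2  2  1  1  3  0]
  [Θ]: (-2)·-1+(-1)·0+(1)·0+(-1)·0+(-1)·0 = 2
  [T]: (-2)·-2+(-1)·-1+(1)·-1+(-1)·0+(-1)·-1 = 5
  [L]: (-2)·2+(-1)·2+(1)·1+(-1)·1+(-1)·3 = -9
⇒ Θ^2 T^5 L^-9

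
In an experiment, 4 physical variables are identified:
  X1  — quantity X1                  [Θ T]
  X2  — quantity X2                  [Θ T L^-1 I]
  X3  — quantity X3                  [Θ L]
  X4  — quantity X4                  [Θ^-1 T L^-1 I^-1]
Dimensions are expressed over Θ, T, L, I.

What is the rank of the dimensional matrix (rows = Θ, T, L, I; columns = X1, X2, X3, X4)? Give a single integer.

Exponent matrix [Θ,T,L,I] × [X1,X2,X3,X4]:
  Θ: [ 1  1  1 -1]
  T: [ 1  1  0  1]
  L: [ 0 -1  1 -1]
  I: [ 0  1  0 -1]
RREF → pivots at {X1,X2,X3} ⇒ r = 3

3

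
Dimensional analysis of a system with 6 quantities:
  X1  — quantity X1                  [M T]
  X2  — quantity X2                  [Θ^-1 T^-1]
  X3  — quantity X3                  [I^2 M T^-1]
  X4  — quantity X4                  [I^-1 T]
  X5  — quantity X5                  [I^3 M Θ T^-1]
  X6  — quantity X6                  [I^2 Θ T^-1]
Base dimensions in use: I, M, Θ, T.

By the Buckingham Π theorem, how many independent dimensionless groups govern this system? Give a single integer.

Dimensional matrix (I×M×Θ×T by X1×X2×X3×X4×X5×X6):
  I: [ 0  0  2 -1  3  2]
  M: [ 1  0  1  0  1  0]
  Θ: [ 0 -1  0  0  1  1]
  T: [ 1 -1 -1  1 -1 -1]
Row reduction gives pivot columns X1,X2,X3; rank = 3
n=6, r=3 ⇒ 3 dimensionless groups

3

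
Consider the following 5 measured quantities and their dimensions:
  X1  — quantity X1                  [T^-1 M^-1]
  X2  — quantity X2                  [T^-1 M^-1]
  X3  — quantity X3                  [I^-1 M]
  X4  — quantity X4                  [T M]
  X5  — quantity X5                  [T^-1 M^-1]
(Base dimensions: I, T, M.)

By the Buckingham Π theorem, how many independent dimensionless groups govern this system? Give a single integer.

3

Dimensional matrix (I×T×M by X1×X2×X3×X4×X5):
  I: [ 0  0 -1  0  0]
  T: [-1 -1  0  1 -1]
  M: [-1 -1  1  1 -1]
Echelon form has 2 nonzero rows (pivots: X1,X3)
n=5, r=2 ⇒ 3 dimensionless groups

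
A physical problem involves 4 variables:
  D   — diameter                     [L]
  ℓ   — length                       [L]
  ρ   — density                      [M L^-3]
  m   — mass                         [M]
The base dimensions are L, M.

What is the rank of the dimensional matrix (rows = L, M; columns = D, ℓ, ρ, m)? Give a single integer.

2

Write exponents as rows L,M / cols D,ℓ,ρ,m:
  L: [ 1  1 -3  0]
  M: [ 0  0  1  1]
Echelon form has 2 nonzero rows (pivots: D,ρ)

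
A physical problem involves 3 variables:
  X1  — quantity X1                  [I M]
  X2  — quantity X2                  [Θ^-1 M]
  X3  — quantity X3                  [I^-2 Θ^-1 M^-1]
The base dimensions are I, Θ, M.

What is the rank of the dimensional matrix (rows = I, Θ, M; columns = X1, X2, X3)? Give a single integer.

2

Write exponents as rows I,Θ,M / cols X1,X2,X3:
  I: [ 1  0 -2]
  Θ: [ 0 -1 -1]
  M: [ 1  1 -1]
Echelon form has 2 nonzero rows (pivots: X1,X2)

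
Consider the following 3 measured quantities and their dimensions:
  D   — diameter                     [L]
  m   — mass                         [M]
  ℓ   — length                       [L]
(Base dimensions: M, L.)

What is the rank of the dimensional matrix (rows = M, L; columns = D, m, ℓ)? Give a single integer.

2

Exponent matrix [M,L] × [D,m,ℓ]:
  M: [ 0  1  0]
  L: [ 1  0  1]
RREF → pivots at {D,m} ⇒ r = 2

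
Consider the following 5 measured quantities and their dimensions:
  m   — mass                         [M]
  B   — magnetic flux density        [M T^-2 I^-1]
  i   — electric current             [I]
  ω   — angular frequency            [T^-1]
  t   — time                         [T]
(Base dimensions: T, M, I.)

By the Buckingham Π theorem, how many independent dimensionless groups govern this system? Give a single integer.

2

Write exponents as rows T,M,I / cols m,B,i,ω,t:
  T: [ 0 -2  0 -1  1]
  M: [ 1  1  0  0  0]
  I: [ 0 -1  1  0  0]
RREF → pivots at {m,B,i} ⇒ r = 3
n=5, r=3 ⇒ 2 dimensionless groups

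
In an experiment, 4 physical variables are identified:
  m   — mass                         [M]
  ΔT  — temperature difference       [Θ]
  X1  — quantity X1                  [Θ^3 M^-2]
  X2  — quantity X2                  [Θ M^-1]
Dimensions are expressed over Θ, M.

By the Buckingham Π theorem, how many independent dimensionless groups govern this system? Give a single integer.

2

Write exponents as rows Θ,M / cols m,ΔT,X1,X2:
  Θ: [ 0  1  3  1]
  M: [ 1  0 -2 -1]
Echelon form has 2 nonzero rows (pivots: m,ΔT)
4 vars − rank 2 = 2 Π groups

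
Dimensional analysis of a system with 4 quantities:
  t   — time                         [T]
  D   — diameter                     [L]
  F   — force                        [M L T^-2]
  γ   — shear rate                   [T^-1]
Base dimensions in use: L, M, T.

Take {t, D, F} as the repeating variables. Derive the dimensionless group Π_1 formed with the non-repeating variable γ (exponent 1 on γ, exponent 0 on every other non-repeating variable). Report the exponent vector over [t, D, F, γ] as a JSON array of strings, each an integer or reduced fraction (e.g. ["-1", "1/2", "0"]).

["1", "0", "0", "1"]

Dimensional matrix (L×M×T by t×D×F×γ):
  L: [ 0  1  1  0]
  M: [ 0  0  1  0]
  T: [ 1  0 -2 -1]
RREF → pivots at {t,D,F} ⇒ r = 3
Pivot set = {t,D,F}, free = {γ}
RREF:
  r0: [   1    0    0   -1]
  r1: [   0    1    0    0]
  r2: [   0    0    1    0]
Fix exponent of γ at 1; solve each RREF row for its pivot's exponent:
  r0: exp(t) + (-1)·1 = 0 ⇒ exp(t) = 1
  r1: exp(D) + (0)·1 = 0 ⇒ exp(D) = 0
  r2: exp(F) + (0)·1 = 0 ⇒ exp(F) = 0
Π_1 = t · γ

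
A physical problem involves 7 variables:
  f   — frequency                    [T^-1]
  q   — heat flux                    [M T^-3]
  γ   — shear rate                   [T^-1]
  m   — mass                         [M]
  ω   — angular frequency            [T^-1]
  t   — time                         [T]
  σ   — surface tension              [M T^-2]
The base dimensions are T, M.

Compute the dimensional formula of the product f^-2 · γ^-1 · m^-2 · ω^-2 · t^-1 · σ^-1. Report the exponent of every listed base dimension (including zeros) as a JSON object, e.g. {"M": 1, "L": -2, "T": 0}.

{"T": 6, "M": -3}

Write exponents as rows T,M / cols f,q,γ,m,ω,t,σ:
  T: [-1 -3 -1  0 -1  1 -2]
  M: [ 0  1  0  1  0  0  1]
  [T]: (-2)·-1+(-1)·-1+(-2)·0+(-2)·-1+(-1)·1+(-1)·-2 = 6
  [M]: (-2)·0+(-1)·0+(-2)·1+(-2)·0+(-1)·0+(-1)·1 = -3
⇒ T^6 M^-3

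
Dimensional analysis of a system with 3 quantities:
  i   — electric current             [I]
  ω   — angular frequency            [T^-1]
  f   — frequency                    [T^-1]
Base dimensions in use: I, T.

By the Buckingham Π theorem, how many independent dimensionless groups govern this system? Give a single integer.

Exponent matrix [I,T] × [i,ω,f]:
  I: [ 1  0  0]
  T: [ 0 -1 -1]
RREF → pivots at {i,ω} ⇒ r = 2
Π count = n − r = 3 − 2 = 1

1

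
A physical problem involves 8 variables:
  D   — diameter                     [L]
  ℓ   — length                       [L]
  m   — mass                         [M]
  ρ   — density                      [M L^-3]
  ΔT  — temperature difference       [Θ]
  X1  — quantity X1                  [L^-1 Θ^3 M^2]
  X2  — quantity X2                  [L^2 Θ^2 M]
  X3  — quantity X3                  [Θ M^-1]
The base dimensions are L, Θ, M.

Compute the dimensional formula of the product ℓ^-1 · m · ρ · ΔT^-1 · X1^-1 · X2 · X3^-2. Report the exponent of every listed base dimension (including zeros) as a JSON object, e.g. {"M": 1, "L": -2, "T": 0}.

Exponent matrix [L,Θ,M] × [D,ℓ,m,ρ,ΔT,X1,X2,X3]:
  L: [ 1  1  0 -3  0 -1  2  0]
  Θ: [ 0  0  0  0  1  3  2  1]
  M: [ 0  0  1  1  0  2  1 -1]
  [L]: (-1)·1+(1)·0+(1)·-3+(-1)·0+(-1)·-1+(1)·2+(-2)·0 = -1
  [Θ]: (-1)·0+(1)·0+(1)·0+(-1)·1+(-1)·3+(1)·2+(-2)·1 = -4
  [M]: (-1)·0+(1)·1+(1)·1+(-1)·0+(-1)·2+(1)·1+(-2)·-1 = 3
⇒ L^-1 Θ^-4 M^3

{"L": -1, "Θ": -4, "M": 3}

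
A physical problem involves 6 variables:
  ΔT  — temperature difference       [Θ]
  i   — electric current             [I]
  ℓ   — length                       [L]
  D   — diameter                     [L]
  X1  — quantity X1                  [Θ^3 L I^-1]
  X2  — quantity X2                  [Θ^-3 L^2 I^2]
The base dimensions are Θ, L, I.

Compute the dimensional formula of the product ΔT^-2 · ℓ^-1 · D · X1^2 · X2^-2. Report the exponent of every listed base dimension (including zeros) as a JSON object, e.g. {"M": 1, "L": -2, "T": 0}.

Exponent matrix [Θ,L,I] × [ΔT,i,ℓ,D,X1,X2]:
  Θ: [ 1  0  0  0  3 -3]
  L: [ 0  0  1  1  1  2]
  I: [ 0  1  0  0 -1  2]
  [Θ]: (-2)·1+(-1)·0+(1)·0+(2)·3+(-2)·-3 = 10
  [L]: (-2)·0+(-1)·1+(1)·1+(2)·1+(-2)·2 = -2
  [I]: (-2)·0+(-1)·0+(1)·0+(2)·-1+(-2)·2 = -6
⇒ Θ^10 L^-2 I^-6

{"Θ": 10, "L": -2, "I": -6}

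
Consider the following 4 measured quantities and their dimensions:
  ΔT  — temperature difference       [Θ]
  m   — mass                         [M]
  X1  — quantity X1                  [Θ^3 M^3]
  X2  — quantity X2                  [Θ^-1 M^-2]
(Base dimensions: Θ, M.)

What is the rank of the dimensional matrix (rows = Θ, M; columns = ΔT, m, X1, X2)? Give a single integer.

2

Exponent matrix [Θ,M] × [ΔT,m,X1,X2]:
  Θ: [ 1  0  3 -1]
  M: [ 0  1  3 -2]
Row reduction gives pivot columns ΔT,m; rank = 2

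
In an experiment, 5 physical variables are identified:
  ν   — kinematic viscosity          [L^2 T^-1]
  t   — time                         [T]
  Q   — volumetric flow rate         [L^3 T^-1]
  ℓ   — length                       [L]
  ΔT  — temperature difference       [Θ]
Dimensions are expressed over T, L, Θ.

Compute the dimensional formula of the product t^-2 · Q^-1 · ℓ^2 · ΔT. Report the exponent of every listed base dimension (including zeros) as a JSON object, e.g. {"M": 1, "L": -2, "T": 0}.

{"T": -1, "L": -1, "Θ": 1}

Write exponents as rows T,L,Θ / cols ν,t,Q,ℓ,ΔT:
  T: [-1  1 -1  0  0]
  L: [ 2  0  3  1  0]
  Θ: [ 0  0  0  0  1]
  [T]: (-2)·1+(-1)·-1+(2)·0+(1)·0 = -1
  [L]: (-2)·0+(-1)·3+(2)·1+(1)·0 = -1
  [Θ]: (-2)·0+(-1)·0+(2)·0+(1)·1 = 1
⇒ T^-1 L^-1 Θ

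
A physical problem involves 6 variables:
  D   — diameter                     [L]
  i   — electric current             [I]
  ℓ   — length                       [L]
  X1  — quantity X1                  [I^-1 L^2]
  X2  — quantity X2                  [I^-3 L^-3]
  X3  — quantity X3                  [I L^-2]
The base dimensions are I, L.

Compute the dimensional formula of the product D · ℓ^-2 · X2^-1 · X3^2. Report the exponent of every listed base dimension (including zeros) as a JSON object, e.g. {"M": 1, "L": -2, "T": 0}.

Dimensional matrix (I×L by D×i×ℓ×X1×X2×X3):
  I: [ 0  1  0 -1 -3  1]
  L: [ 1  0  1  2 -3 -2]
  [I]: (1)·0+(-2)·0+(-1)·-3+(2)·1 = 5
  [L]: (1)·1+(-2)·1+(-1)·-3+(2)·-2 = -2
⇒ I^5 L^-2

{"I": 5, "L": -2}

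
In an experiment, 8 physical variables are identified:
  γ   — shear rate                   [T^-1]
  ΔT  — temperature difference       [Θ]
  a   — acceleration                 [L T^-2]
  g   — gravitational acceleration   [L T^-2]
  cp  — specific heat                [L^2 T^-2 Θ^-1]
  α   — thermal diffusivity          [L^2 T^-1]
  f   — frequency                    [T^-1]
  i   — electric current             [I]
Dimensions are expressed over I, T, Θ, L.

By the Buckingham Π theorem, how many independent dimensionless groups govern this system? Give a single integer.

Write exponents as rows I,T,Θ,L / cols γ,ΔT,a,g,cp,α,f,i:
  I: [ 0  0  0  0  0  0  0  1]
  T: [-1  0 -2 -2 -2 -1 -1  0]
  Θ: [ 0  1  0  0 -1  0  0  0]
  L: [ 0  0  1  1  2  2  0  0]
Echelon form has 4 nonzero rows (pivots: γ,ΔT,a,i)
Π count = n − r = 8 − 4 = 4

4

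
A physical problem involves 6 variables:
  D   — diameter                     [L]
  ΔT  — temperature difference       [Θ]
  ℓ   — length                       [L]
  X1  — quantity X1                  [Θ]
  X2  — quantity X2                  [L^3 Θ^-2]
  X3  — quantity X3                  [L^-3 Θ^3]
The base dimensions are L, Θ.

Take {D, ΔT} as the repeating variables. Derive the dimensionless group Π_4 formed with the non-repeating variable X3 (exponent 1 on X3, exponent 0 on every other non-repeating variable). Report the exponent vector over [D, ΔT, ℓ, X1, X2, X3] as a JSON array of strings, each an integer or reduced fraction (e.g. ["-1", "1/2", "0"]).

["3", "-3", "0", "0", "0", "1"]

Write exponents as rows L,Θ / cols D,ΔT,ℓ,X1,X2,X3:
  L: [ 1  0  1  0  3 -3]
  Θ: [ 0  1  0  1 -2  3]
Row reduction gives pivot columns D,ΔT; rank = 2
Pivot set = {D,ΔT}, free = {ℓ,X1,X2,X3}
RREF:
  r0: [   1    0    1    0    3   -3]
  r1: [   0    1    0    1   -2    3]
Fix exponent of X3 at 1, ℓ at 0, X1 at 0, X2 at 0; solve each RREF row for its pivot's exponent:
  r0: exp(D) + (-3)·1 = 0 ⇒ exp(D) = 3
  r1: exp(ΔT) + (3)·1 = 0 ⇒ exp(ΔT) = -3
Π_4 = D^3 · ΔT^-3 · X3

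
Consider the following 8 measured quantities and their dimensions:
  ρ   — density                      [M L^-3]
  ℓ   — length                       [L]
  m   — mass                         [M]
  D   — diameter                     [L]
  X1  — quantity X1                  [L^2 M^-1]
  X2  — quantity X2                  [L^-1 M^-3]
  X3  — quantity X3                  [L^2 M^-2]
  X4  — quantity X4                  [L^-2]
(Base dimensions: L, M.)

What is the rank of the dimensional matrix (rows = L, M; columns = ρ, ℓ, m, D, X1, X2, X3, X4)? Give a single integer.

2

Exponent matrix [L,M] × [ρ,ℓ,m,D,X1,X2,X3,X4]:
  L: [-3  1  0  1  2 -1  2 -2]
  M: [ 1  0  1  0 -1 -3 -2  0]
RREF → pivots at {ρ,ℓ} ⇒ r = 2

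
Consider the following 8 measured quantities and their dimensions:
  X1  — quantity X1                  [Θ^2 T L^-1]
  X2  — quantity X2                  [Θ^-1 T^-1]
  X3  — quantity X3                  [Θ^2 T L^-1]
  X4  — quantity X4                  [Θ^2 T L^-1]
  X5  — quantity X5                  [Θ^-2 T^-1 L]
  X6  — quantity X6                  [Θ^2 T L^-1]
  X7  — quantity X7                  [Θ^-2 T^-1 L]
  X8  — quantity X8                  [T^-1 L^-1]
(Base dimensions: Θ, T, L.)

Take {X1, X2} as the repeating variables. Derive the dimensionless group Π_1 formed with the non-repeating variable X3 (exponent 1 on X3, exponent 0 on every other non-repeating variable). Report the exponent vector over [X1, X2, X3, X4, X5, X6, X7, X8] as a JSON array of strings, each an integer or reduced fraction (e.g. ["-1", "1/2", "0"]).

Dimensional matrix (Θ×T×L by X1×X2×X3×X4×X5×X6×X7×X8):
  Θ: [ 2 -1  2  2 -2  2 -2  0]
  T: [ 1 -1  1  1 -1  1 -1 -1]
  L: [-1  0 -1 -1  1 -1  1 -1]
RREF → pivots at {X1,X2} ⇒ r = 2
Repeat: X1,X2; free: X3,X4,X5,X6,X7,X8
RREF:
  r0: [   1    0    1    1   -1    1   -1    1]
  r1: [   0    1    0    0    0    0    0    2]
  r2: [   0    0    0    0    0    0    0    0]
Fix exponent of X3 at 1, X4 at 0, X5 at 0, X6 at 0, X7 at 0, X8 at 0; solve each RREF row for its pivot's exponent:
  r0: exp(X1) + (1)·1 = 0 ⇒ exp(X1) = -1
  r1: exp(X2) + (0)·1 = 0 ⇒ exp(X2) = 0
Π_1 = X1^-1 · X3

["-1", "0", "1", "0", "0", "0", "0", "0"]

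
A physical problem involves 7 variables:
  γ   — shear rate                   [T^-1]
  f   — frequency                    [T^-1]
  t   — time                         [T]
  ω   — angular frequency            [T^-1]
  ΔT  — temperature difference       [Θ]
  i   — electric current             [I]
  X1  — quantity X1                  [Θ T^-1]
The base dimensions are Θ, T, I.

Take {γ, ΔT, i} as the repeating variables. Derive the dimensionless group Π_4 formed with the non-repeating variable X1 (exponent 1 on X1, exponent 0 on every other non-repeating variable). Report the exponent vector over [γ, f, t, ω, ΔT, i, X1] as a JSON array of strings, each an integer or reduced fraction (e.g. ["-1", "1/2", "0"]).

Write exponents as rows Θ,T,I / cols γ,f,t,ω,ΔT,i,X1:
  Θ: [ 0  0  0  0  1  0  1]
  T: [-1 -1  1 -1  0  0 -1]
  I: [ 0  0  0  0  0  1  0]
Echelon form has 3 nonzero rows (pivots: γ,ΔT,i)
Repeat: γ,ΔT,i; free: f,t,ω,X1
RREF:
  r0: [   1    1   -1    1    0    0    1]
  r1: [   0    0    0    0    1    0    1]
  r2: [   0    0    0    0    0    1    0]
Fix exponent of X1 at 1, f at 0, t at 0, ω at 0; solve each RREF row for its pivot's exponent:
  r0: exp(γ) + (1)·1 = 0 ⇒ exp(γ) = -1
  r1: exp(ΔT) + (1)·1 = 0 ⇒ exp(ΔT) = -1
  r2: exp(i) + (0)·1 = 0 ⇒ exp(i) = 0
Π_4 = γ^-1 · ΔT^-1 · X1

["-1", "0", "0", "0", "-1", "0", "1"]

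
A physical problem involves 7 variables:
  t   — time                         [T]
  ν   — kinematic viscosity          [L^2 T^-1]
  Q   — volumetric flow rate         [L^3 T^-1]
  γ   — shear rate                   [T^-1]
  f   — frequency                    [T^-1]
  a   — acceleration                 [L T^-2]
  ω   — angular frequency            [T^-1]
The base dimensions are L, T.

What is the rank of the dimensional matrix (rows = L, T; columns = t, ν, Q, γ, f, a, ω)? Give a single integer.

2

Write exponents as rows L,T / cols t,ν,Q,γ,f,a,ω:
  L: [ 0  2  3  0  0  1  0]
  T: [ 1 -1 -1 -1 -1 -2 -1]
Row reduction gives pivot columns t,ν; rank = 2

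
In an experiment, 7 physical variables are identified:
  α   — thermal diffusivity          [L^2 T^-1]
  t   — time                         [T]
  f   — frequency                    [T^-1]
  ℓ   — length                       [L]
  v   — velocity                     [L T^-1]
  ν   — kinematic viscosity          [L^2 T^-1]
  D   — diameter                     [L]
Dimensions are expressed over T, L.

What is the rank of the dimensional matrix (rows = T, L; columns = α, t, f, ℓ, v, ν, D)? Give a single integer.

2

Write exponents as rows T,L / cols α,t,f,ℓ,v,ν,D:
  T: [-1  1 -1  0 -1 -1  0]
  L: [ 2  0  0  1  1  2  1]
Echelon form has 2 nonzero rows (pivots: α,t)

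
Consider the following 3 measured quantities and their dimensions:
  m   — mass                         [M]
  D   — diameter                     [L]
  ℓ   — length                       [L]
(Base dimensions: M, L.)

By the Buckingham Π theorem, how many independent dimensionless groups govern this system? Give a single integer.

1

Exponent matrix [M,L] × [m,D,ℓ]:
  M: [ 1  0  0]
  L: [ 0  1  1]
RREF → pivots at {m,D} ⇒ r = 2
3 vars − rank 2 = 1 Π group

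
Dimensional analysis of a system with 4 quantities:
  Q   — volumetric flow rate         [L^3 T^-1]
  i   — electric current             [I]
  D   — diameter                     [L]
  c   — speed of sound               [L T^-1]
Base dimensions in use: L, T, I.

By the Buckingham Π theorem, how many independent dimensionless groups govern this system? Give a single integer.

1

Write exponents as rows L,T,I / cols Q,i,D,c:
  L: [ 3  0  1  1]
  T: [-1  0  0 -1]
  I: [ 0  1  0  0]
Echelon form has 3 nonzero rows (pivots: Q,i,D)
Π count = n − r = 4 − 3 = 1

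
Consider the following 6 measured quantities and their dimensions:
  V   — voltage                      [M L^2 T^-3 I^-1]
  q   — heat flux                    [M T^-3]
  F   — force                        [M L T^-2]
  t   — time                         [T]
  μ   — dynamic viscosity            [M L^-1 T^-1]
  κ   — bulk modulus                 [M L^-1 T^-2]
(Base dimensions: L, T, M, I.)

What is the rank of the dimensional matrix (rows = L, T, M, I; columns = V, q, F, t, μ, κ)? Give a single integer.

Exponent matrix [L,T,M,I] × [V,q,F,t,μ,κ]:
  L: [ 2  0  1  0 -1 -1]
  T: [-3 -3 -2  1 -1 -2]
  M: [ 1  1  1  0  1  1]
  I: [-1  0  0  0  0  0]
Row reduction gives pivot columns V,q,F,t; rank = 4

4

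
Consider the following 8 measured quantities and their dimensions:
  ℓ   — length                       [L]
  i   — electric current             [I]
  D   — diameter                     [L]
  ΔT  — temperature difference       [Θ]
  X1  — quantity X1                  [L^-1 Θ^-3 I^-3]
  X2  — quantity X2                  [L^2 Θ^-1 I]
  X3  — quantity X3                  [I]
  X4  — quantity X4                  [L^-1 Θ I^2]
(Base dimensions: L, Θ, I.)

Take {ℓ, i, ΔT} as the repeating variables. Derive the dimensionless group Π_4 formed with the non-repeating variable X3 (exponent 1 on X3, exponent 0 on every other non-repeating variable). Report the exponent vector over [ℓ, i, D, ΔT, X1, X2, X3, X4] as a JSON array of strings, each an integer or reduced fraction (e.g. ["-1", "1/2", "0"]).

Dimensional matrix (L×Θ×I by ℓ×i×D×ΔT×X1×X2×X3×X4):
  L: [ 1  0  1  0 -1  2  0 -1]
  Θ: [ 0  0  0  1 -3 -1  0  1]
  I: [ 0  1  0  0 -3  1  1  2]
Echelon form has 3 nonzero rows (pivots: ℓ,i,ΔT)
Pivot set = {ℓ,i,ΔT}, free = {D,X1,X2,X3,X4}
RREF:
  r0: [   1    0    1    0   -1    2    0   -1]
  r1: [   0    1    0    0   -3    1    1    2]
  r2: [   0    0    0    1   -3   -1    0    1]
Fix exponent of X3 at 1, D at 0, X1 at 0, X2 at 0, X4 at 0; solve each RREF row for its pivot's exponent:
  r0: exp(ℓ) + (0)·1 = 0 ⇒ exp(ℓ) = 0
  r1: exp(i) + (1)·1 = 0 ⇒ exp(i) = -1
  r2: exp(ΔT) + (0)·1 = 0 ⇒ exp(ΔT) = 0
Π_4 = i^-1 · X3

["0", "-1", "0", "0", "0", "0", "1", "0"]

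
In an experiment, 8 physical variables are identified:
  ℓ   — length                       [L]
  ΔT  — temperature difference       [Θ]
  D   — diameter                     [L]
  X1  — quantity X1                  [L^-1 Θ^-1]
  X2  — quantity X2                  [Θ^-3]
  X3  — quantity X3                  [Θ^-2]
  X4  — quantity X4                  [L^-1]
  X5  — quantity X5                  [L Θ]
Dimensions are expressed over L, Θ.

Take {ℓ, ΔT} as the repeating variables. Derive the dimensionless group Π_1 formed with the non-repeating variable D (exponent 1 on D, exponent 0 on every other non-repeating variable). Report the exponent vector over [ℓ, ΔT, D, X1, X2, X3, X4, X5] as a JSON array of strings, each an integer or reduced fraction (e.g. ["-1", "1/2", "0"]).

Dimensional matrix (L×Θ by ℓ×ΔT×D×X1×X2×X3×X4×X5):
  L: [ 1  0  1 -1  0  0 -1  1]
  Θ: [ 0  1  0 -1 -3 -2  0  1]
Row reduction gives pivot columns ℓ,ΔT; rank = 2
Pivot set = {ℓ,ΔT}, free = {D,X1,X2,X3,X4,X5}
RREF:
  r0: [   1    0    1   -1    0    0   -1    1]
  r1: [   0    1    0   -1   -3   -2    0    1]
Fix exponent of D at 1, X1 at 0, X2 at 0, X3 at 0, X4 at 0, X5 at 0; solve each RREF row for its pivot's exponent:
  r0: exp(ℓ) + (1)·1 = 0 ⇒ exp(ℓ) = -1
  r1: exp(ΔT) + (0)·1 = 0 ⇒ exp(ΔT) = 0
Π_1 = ℓ^-1 · D

["-1", "0", "1", "0", "0", "0", "0", "0"]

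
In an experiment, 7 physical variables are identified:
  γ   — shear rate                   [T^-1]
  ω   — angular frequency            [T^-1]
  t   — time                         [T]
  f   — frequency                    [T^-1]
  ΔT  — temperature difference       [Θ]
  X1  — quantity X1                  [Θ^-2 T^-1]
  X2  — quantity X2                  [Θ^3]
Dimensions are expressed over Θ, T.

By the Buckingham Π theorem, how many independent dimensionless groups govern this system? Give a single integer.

5

Dimensional matrix (Θ×T by γ×ω×t×f×ΔT×X1×X2):
  Θ: [ 0  0  0  0  1 -2  3]
  T: [-1 -1  1 -1  0 -1  0]
RREF → pivots at {γ,ΔT} ⇒ r = 2
7 vars − rank 2 = 5 Π groups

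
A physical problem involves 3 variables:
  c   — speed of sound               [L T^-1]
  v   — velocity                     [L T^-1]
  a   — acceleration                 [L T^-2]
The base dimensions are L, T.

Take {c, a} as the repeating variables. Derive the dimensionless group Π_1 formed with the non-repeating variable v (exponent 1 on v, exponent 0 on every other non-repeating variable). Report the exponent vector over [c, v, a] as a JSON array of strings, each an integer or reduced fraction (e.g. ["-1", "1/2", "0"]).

Exponent matrix [L,T] × [c,v,a]:
  L: [ 1  1  1]
  T: [-1 -1 -2]
Echelon form has 2 nonzero rows (pivots: c,a)
Pivot set = {c,a}, free = {v}
RREF:
  r0: [   1    1    0]
  r1: [   0    0    1]
Fix exponent of v at 1; solve each RREF row for its pivot's exponent:
  r0: exp(c) + (1)·1 = 0 ⇒ exp(c) = -1
  r1: exp(a) + (0)·1 = 0 ⇒ exp(a) = 0
Π_1 = c^-1 · v

["-1", "1", "0"]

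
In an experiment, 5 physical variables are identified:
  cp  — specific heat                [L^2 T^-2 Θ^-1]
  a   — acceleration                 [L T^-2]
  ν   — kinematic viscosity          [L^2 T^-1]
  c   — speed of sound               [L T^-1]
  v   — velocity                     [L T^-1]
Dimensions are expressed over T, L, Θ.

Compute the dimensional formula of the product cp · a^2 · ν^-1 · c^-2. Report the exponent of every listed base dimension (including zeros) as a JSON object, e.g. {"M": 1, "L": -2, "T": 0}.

{"T": -3, "L": 0, "Θ": -1}

Write exponents as rows T,L,Θ / cols cp,a,ν,c,v:
  T: [-2 -2 -1 -1 -1]
  L: [ 2  1  2  1  1]
  Θ: [-1  0  0  0  0]
  [T]: (1)·-2+(2)·-2+(-1)·-1+(-2)·-1 = -3
  [L]: (1)·2+(2)·1+(-1)·2+(-2)·1 = 0
  [Θ]: (1)·-1+(2)·0+(-1)·0+(-2)·0 = -1
⇒ T^-3 Θ^-1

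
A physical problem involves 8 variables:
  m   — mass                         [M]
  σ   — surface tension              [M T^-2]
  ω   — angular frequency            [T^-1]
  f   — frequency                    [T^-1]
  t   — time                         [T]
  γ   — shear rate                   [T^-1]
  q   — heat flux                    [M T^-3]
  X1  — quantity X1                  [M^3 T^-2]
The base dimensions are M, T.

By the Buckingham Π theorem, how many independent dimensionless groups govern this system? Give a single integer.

Exponent matrix [M,T] × [m,σ,ω,f,t,γ,q,X1]:
  M: [ 1  1  0  0  0  0  1  3]
  T: [ 0 -2 -1 -1  1 -1 -3 -2]
Echelon form has 2 nonzero rows (pivots: m,σ)
Π count = n − r = 8 − 2 = 6

6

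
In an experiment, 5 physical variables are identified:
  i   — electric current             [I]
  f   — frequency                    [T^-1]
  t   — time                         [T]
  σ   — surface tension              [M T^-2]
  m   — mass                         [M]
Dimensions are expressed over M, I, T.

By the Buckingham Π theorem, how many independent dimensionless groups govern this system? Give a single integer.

2

Dimensional matrix (M×I×T by i×f×t×σ×m):
  M: [ 0  0  0  1  1]
  I: [ 1  0  0  0  0]
  T: [ 0 -1  1 -2  0]
Echelon form has 3 nonzero rows (pivots: i,f,σ)
Π count = n − r = 5 − 3 = 2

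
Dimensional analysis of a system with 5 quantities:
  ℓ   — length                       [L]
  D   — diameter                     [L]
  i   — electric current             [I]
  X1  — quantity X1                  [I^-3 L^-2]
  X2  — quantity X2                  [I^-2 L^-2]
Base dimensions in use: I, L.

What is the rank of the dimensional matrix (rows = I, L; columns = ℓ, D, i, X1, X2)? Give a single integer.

Write exponents as rows I,L / cols ℓ,D,i,X1,X2:
  I: [ 0  0  1 -3 -2]
  L: [ 1  1  0 -2 -2]
RREF → pivots at {ℓ,i} ⇒ r = 2

2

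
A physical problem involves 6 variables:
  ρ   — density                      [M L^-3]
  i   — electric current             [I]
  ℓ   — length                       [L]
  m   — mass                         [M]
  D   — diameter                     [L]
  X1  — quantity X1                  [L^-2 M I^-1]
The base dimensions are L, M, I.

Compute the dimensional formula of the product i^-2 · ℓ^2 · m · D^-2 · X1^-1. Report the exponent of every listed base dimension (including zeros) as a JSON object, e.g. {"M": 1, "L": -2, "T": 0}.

Write exponents as rows L,M,I / cols ρ,i,ℓ,m,D,X1:
  L: [-3  0  1  0  1 -2]
  M: [ 1  0  0  1  0  1]
  I: [ 0  1  0  0  0 -1]
  [L]: (-2)·0+(2)·1+(1)·0+(-2)·1+(-1)·-2 = 2
  [M]: (-2)·0+(2)·0+(1)·1+(-2)·0+(-1)·1 = 0
  [I]: (-2)·1+(2)·0+(1)·0+(-2)·0+(-1)·-1 = -1
⇒ L^2 I^-1

{"L": 2, "M": 0, "I": -1}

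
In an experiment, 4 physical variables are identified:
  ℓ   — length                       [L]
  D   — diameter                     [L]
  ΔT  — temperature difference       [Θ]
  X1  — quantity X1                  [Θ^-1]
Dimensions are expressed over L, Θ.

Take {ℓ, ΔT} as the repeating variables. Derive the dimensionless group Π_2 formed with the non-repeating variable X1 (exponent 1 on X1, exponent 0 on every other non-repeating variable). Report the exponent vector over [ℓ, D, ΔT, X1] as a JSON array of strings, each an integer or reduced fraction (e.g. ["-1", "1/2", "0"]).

["0", "0", "1", "1"]

Exponent matrix [L,Θ] × [ℓ,D,ΔT,X1]:
  L: [ 1  1  0  0]
  Θ: [ 0  0  1 -1]
RREF → pivots at {ℓ,ΔT} ⇒ r = 2
Repeat: ℓ,ΔT; free: D,X1
RREF:
  r0: [   1    1    0    0]
  r1: [   0    0    1   -1]
Fix exponent of X1 at 1, D at 0; solve each RREF row for its pivot's exponent:
  r0: exp(ℓ) + (0)·1 = 0 ⇒ exp(ℓ) = 0
  r1: exp(ΔT) + (-1)·1 = 0 ⇒ exp(ΔT) = 1
Π_2 = ΔT · X1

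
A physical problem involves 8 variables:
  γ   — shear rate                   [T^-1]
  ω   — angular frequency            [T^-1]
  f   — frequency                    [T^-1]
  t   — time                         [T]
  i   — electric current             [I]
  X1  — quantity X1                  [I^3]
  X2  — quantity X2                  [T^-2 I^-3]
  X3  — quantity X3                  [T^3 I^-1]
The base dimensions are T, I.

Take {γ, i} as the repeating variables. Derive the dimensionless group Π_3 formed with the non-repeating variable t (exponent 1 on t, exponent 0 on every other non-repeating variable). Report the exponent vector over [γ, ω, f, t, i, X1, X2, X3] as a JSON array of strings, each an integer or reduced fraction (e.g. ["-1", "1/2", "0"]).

["1", "0", "0", "1", "0", "0", "0", "0"]

Exponent matrix [T,I] × [γ,ω,f,t,i,X1,X2,X3]:
  T: [-1 -1 -1  1  0  0 -2  3]
  I: [ 0  0  0  0  1  3 -3 -1]
Echelon form has 2 nonzero rows (pivots: γ,i)
Pivot set = {γ,i}, free = {ω,f,t,X1,X2,X3}
RREF:
  r0: [   1    1    1   -1    0    0    2   -3]
  r1: [   0    0    0    0    1    3   -3   -1]
Fix exponent of t at 1, ω at 0, f at 0, X1 at 0, X2 at 0, X3 at 0; solve each RREF row for its pivot's exponent:
  r0: exp(γ) + (-1)·1 = 0 ⇒ exp(γ) = 1
  r1: exp(i) + (0)·1 = 0 ⇒ exp(i) = 0
Π_3 = γ · t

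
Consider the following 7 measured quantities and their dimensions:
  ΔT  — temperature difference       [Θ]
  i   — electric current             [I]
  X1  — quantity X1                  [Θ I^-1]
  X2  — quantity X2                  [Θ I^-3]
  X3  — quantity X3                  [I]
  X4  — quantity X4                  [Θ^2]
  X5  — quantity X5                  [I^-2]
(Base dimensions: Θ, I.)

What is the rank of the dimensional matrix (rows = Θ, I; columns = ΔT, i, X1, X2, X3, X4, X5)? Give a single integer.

2

Write exponents as rows Θ,I / cols ΔT,i,X1,X2,X3,X4,X5:
  Θ: [ 1  0  1  1  0  2  0]
  I: [ 0  1 -1 -3  1  0 -2]
Row reduction gives pivot columns ΔT,i; rank = 2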